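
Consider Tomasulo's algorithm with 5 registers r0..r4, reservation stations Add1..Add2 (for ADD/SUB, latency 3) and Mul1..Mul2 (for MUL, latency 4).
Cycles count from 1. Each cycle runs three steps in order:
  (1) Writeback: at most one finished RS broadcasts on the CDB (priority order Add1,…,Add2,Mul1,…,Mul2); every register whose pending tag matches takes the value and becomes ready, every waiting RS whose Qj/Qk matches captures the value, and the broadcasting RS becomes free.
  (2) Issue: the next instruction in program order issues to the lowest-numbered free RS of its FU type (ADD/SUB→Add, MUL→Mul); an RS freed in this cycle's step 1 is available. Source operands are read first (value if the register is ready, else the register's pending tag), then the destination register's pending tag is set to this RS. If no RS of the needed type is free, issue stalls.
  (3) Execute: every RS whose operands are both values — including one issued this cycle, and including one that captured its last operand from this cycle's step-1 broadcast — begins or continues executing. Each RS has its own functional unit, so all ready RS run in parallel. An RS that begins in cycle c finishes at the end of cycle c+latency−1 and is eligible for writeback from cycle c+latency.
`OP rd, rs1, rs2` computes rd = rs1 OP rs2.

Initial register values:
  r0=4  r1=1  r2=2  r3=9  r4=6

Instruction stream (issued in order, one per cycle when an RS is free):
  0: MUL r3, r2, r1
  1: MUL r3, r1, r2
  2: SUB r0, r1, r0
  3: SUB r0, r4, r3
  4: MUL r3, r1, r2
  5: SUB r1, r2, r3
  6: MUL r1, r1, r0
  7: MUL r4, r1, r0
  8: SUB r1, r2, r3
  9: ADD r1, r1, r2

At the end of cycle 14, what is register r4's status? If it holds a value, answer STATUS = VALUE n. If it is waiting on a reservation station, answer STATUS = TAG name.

STATUS = TAG Mul1

c1: issue MUL r3<-Mul1 | r0:4,r1:1,r2:2,r3:Mul1,r4:6
c2: issue MUL r3<-Mul2 | r0:4,r1:1,r2:2,r3:Mul2,r4:6
c3: issue SUB r0<-Add1 | r0:Add1,r1:1,r2:2,r3:Mul2,r4:6
c4: issue SUB r0<-Add2 | r0:Add2,r1:1,r2:2,r3:Mul2,r4:6
c5: CDB Mul1=2; issue MUL r3<-Mul1 | r0:Add2,r1:1,r2:2,r3:Mul1,r4:6
c6: CDB Add1=-3; issue SUB r1<-Add1 | r0:Add2,r1:Add1,r2:2,r3:Mul1,r4:6
c7: CDB Mul2=2; issue MUL r1<-Mul2 | r0:Add2,r1:Mul2,r2:2,r3:Mul1,r4:6
c8: stall | r0:Add2,r1:Mul2,r2:2,r3:Mul1,r4:6
c9: CDB Mul1=2; issue MUL r4<-Mul1 | r0:Add2,r1:Mul2,r2:2,r3:2,r4:Mul1
c10: CDB Add2=4; issue SUB r1<-Add2 | r0:4,r1:Add2,r2:2,r3:2,r4:Mul1
c11: stall | r0:4,r1:Add2,r2:2,r3:2,r4:Mul1
c12: CDB Add1=0; issue ADD r1<-Add1 | r0:4,r1:Add1,r2:2,r3:2,r4:Mul1
c13: CDB Add2=0 | r0:4,r1:Add1,r2:2,r3:2,r4:Mul1
c14: - | r0:4,r1:Add1,r2:2,r3:2,r4:Mul1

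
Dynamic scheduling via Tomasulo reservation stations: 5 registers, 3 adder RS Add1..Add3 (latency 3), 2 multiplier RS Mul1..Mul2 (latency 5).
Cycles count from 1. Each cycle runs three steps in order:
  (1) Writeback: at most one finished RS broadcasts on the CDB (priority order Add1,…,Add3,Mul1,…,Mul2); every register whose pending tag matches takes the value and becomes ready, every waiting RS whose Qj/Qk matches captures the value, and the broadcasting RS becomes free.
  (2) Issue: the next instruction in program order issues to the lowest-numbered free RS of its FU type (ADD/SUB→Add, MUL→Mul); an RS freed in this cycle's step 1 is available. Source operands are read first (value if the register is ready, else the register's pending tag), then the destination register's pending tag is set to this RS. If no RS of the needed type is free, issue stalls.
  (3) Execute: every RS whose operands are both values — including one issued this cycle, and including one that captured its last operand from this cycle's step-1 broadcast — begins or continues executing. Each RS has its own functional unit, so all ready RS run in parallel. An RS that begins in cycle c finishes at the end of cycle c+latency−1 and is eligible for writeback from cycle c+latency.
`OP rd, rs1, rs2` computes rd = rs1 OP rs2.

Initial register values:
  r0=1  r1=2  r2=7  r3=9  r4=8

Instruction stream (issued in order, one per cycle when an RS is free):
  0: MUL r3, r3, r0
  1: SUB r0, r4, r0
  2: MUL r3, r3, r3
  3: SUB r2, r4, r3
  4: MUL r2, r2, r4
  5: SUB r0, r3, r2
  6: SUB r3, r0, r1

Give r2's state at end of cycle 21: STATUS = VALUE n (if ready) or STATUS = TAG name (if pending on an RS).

cycle 1: issue MUL r3<-Mul1 // r0:1,r1:2,r2:7,r3:Mul1,r4:8
cycle 2: issue SUB r0<-Add1 // r0:Add1,r1:2,r2:7,r3:Mul1,r4:8
cycle 3: issue MUL r3<-Mul2 // r0:Add1,r1:2,r2:7,r3:Mul2,r4:8
cycle 4: issue SUB r2<-Add2 // r0:Add1,r1:2,r2:Add2,r3:Mul2,r4:8
cycle 5: CDB Add1=7; stall // r0:7,r1:2,r2:Add2,r3:Mul2,r4:8
cycle 6: CDB Mul1=9; issue MUL r2<-Mul1 // r0:7,r1:2,r2:Mul1,r3:Mul2,r4:8
cycle 7: issue SUB r0<-Add1 // r0:Add1,r1:2,r2:Mul1,r3:Mul2,r4:8
cycle 8: issue SUB r3<-Add3 // r0:Add1,r1:2,r2:Mul1,r3:Add3,r4:8
cycle 9: - // r0:Add1,r1:2,r2:Mul1,r3:Add3,r4:8
cycle 10: - // r0:Add1,r1:2,r2:Mul1,r3:Add3,r4:8
cycle 11: CDB Mul2=81 // r0:Add1,r1:2,r2:Mul1,r3:Add3,r4:8
cycle 12: - // r0:Add1,r1:2,r2:Mul1,r3:Add3,r4:8
cycle 13: - // r0:Add1,r1:2,r2:Mul1,r3:Add3,r4:8
cycle 14: CDB Add2=-73 // r0:Add1,r1:2,r2:Mul1,r3:Add3,r4:8
cycle 15: - // r0:Add1,r1:2,r2:Mul1,r3:Add3,r4:8
cycle 16: - // r0:Add1,r1:2,r2:Mul1,r3:Add3,r4:8
cycle 17: - // r0:Add1,r1:2,r2:Mul1,r3:Add3,r4:8
cycle 18: - // r0:Add1,r1:2,r2:Mul1,r3:Add3,r4:8
cycle 19: CDB Mul1=-584 // r0:Add1,r1:2,r2:-584,r3:Add3,r4:8
cycle 20: - // r0:Add1,r1:2,r2:-584,r3:Add3,r4:8
cycle 21: - // r0:Add1,r1:2,r2:-584,r3:Add3,r4:8

STATUS = VALUE -584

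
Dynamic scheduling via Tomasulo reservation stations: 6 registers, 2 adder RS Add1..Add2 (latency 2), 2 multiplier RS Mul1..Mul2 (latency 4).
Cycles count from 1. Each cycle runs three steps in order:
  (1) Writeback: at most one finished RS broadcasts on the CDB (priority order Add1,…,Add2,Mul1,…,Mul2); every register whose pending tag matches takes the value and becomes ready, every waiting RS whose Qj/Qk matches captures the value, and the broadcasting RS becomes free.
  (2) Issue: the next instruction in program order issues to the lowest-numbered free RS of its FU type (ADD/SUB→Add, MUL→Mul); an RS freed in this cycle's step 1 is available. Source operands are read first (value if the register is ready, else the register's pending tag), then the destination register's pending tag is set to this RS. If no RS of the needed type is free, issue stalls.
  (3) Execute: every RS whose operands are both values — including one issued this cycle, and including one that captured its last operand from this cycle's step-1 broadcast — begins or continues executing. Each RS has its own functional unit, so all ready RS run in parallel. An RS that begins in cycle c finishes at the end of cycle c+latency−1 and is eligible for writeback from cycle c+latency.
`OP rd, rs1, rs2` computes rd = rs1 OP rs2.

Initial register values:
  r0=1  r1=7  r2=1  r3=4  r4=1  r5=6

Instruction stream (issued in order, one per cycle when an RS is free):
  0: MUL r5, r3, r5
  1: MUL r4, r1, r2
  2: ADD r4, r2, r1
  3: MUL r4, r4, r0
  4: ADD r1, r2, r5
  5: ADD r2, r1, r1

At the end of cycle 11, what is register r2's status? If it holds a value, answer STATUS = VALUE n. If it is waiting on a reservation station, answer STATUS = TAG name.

cycle 1: issue MUL r5<-Mul1 // r0:1,r1:7,r2:1,r3:4,r4:1,r5:Mul1
cycle 2: issue MUL r4<-Mul2 // r0:1,r1:7,r2:1,r3:4,r4:Mul2,r5:Mul1
cycle 3: issue ADD r4<-Add1 // r0:1,r1:7,r2:1,r3:4,r4:Add1,r5:Mul1
cycle 4: stall // r0:1,r1:7,r2:1,r3:4,r4:Add1,r5:Mul1
cycle 5: CDB Add1=8; stall // r0:1,r1:7,r2:1,r3:4,r4:8,r5:Mul1
cycle 6: CDB Mul1=24; issue MUL r4<-Mul1 // r0:1,r1:7,r2:1,r3:4,r4:Mul1,r5:24
cycle 7: CDB Mul2=7; issue ADD r1<-Add1 // r0:1,r1:Add1,r2:1,r3:4,r4:Mul1,r5:24
cycle 8: issue ADD r2<-Add2 // r0:1,r1:Add1,r2:Add2,r3:4,r4:Mul1,r5:24
cycle 9: CDB Add1=25 // r0:1,r1:25,r2:Add2,r3:4,r4:Mul1,r5:24
cycle 10: CDB Mul1=8 // r0:1,r1:25,r2:Add2,r3:4,r4:8,r5:24
cycle 11: CDB Add2=50 // r0:1,r1:25,r2:50,r3:4,r4:8,r5:24

STATUS = VALUE 50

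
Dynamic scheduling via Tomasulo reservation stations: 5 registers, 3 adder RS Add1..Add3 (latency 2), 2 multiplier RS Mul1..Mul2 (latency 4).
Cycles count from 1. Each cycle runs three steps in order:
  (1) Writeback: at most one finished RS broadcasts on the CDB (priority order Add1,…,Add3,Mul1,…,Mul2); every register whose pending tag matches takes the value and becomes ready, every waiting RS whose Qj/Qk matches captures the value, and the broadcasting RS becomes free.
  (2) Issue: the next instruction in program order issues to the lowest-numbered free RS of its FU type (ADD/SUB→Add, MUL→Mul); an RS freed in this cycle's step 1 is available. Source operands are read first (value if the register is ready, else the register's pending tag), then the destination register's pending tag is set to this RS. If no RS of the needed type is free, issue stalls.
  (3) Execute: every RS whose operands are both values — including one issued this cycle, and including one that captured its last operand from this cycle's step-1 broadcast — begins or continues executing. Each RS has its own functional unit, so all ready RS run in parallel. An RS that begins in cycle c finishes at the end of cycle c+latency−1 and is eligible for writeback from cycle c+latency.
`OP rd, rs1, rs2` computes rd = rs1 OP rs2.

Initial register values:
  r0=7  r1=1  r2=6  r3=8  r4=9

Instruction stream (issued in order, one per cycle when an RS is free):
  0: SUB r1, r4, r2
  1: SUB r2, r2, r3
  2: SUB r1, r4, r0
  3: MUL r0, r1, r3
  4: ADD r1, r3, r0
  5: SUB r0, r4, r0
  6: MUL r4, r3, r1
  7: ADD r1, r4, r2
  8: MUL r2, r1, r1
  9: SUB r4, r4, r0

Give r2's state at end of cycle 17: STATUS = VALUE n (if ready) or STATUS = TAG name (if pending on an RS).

c1: issue SUB r1<-Add1 | r0:7,r1:Add1,r2:6,r3:8,r4:9
c2: issue SUB r2<-Add2 | r0:7,r1:Add1,r2:Add2,r3:8,r4:9
c3: CDB Add1=3; issue SUB r1<-Add1 | r0:7,r1:Add1,r2:Add2,r3:8,r4:9
c4: CDB Add2=-2; issue MUL r0<-Mul1 | r0:Mul1,r1:Add1,r2:-2,r3:8,r4:9
c5: CDB Add1=2; issue ADD r1<-Add1 | r0:Mul1,r1:Add1,r2:-2,r3:8,r4:9
c6: issue SUB r0<-Add2 | r0:Add2,r1:Add1,r2:-2,r3:8,r4:9
c7: issue MUL r4<-Mul2 | r0:Add2,r1:Add1,r2:-2,r3:8,r4:Mul2
c8: issue ADD r1<-Add3 | r0:Add2,r1:Add3,r2:-2,r3:8,r4:Mul2
c9: CDB Mul1=16; issue MUL r2<-Mul1 | r0:Add2,r1:Add3,r2:Mul1,r3:8,r4:Mul2
c10: stall | r0:Add2,r1:Add3,r2:Mul1,r3:8,r4:Mul2
c11: CDB Add1=24; issue SUB r4<-Add1 | r0:Add2,r1:Add3,r2:Mul1,r3:8,r4:Add1
c12: CDB Add2=-7 | r0:-7,r1:Add3,r2:Mul1,r3:8,r4:Add1
c13: - | r0:-7,r1:Add3,r2:Mul1,r3:8,r4:Add1
c14: - | r0:-7,r1:Add3,r2:Mul1,r3:8,r4:Add1
c15: CDB Mul2=192 | r0:-7,r1:Add3,r2:Mul1,r3:8,r4:Add1
c16: - | r0:-7,r1:Add3,r2:Mul1,r3:8,r4:Add1
c17: CDB Add1=199 | r0:-7,r1:Add3,r2:Mul1,r3:8,r4:199

STATUS = TAG Mul1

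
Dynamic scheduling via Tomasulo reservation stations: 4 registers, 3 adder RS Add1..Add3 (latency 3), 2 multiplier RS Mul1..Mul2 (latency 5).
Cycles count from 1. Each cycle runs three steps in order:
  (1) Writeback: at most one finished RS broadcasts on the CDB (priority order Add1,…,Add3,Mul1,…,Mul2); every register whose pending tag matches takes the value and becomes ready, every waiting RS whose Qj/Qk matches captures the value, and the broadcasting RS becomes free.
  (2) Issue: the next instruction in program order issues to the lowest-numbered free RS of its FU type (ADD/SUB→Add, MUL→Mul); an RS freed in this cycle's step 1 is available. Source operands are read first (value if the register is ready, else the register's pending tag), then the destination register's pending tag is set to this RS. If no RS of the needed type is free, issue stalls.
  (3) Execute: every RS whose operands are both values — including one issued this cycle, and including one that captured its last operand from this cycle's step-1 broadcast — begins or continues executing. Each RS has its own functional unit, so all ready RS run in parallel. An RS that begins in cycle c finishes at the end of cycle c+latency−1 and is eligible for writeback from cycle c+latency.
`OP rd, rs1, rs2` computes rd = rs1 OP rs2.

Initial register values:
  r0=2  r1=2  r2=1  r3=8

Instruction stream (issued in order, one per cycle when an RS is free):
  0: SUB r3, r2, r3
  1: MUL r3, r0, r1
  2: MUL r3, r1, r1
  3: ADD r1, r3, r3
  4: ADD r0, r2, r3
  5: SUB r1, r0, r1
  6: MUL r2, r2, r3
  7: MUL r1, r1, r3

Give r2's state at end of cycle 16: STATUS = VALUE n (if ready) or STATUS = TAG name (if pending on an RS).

STATUS = VALUE 4

cycle 1: issue SUB r3<-Add1 // r0:2,r1:2,r2:1,r3:Add1
cycle 2: issue MUL r3<-Mul1 // r0:2,r1:2,r2:1,r3:Mul1
cycle 3: issue MUL r3<-Mul2 // r0:2,r1:2,r2:1,r3:Mul2
cycle 4: CDB Add1=-7; issue ADD r1<-Add1 // r0:2,r1:Add1,r2:1,r3:Mul2
cycle 5: issue ADD r0<-Add2 // r0:Add2,r1:Add1,r2:1,r3:Mul2
cycle 6: issue SUB r1<-Add3 // r0:Add2,r1:Add3,r2:1,r3:Mul2
cycle 7: CDB Mul1=4; issue MUL r2<-Mul1 // r0:Add2,r1:Add3,r2:Mul1,r3:Mul2
cycle 8: CDB Mul2=4; issue MUL r1<-Mul2 // r0:Add2,r1:Mul2,r2:Mul1,r3:4
cycle 9: - // r0:Add2,r1:Mul2,r2:Mul1,r3:4
cycle 10: - // r0:Add2,r1:Mul2,r2:Mul1,r3:4
cycle 11: CDB Add1=8 // r0:Add2,r1:Mul2,r2:Mul1,r3:4
cycle 12: CDB Add2=5 // r0:5,r1:Mul2,r2:Mul1,r3:4
cycle 13: CDB Mul1=4 // r0:5,r1:Mul2,r2:4,r3:4
cycle 14: - // r0:5,r1:Mul2,r2:4,r3:4
cycle 15: CDB Add3=-3 // r0:5,r1:Mul2,r2:4,r3:4
cycle 16: - // r0:5,r1:Mul2,r2:4,r3:4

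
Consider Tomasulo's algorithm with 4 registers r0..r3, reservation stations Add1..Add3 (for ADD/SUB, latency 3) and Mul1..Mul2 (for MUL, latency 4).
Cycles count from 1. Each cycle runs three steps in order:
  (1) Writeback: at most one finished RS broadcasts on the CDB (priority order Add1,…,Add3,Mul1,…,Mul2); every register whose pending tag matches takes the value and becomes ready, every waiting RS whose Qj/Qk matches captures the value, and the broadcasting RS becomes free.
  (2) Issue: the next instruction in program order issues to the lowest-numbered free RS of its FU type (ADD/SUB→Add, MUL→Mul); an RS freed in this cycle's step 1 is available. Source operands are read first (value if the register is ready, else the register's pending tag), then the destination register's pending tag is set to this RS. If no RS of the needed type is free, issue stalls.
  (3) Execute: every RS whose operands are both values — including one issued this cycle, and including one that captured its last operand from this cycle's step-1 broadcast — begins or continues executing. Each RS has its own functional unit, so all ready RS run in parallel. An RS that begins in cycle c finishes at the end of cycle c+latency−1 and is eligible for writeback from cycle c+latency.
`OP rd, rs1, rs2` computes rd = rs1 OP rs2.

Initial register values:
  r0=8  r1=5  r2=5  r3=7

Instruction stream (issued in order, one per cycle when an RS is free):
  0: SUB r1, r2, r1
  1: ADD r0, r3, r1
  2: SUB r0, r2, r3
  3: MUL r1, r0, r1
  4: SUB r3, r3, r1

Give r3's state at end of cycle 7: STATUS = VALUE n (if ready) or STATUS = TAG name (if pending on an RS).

STATUS = TAG Add1

  c1: issue SUB r1<-Add1  regs: r0:8,r1:Add1,r2:5,r3:7
  c2: issue ADD r0<-Add2  regs: r0:Add2,r1:Add1,r2:5,r3:7
  c3: issue SUB r0<-Add3  regs: r0:Add3,r1:Add1,r2:5,r3:7
  c4: CDB Add1=0; issue MUL r1<-Mul1  regs: r0:Add3,r1:Mul1,r2:5,r3:7
  c5: issue SUB r3<-Add1  regs: r0:Add3,r1:Mul1,r2:5,r3:Add1
  c6: CDB Add3=-2  regs: r0:-2,r1:Mul1,r2:5,r3:Add1
  c7: CDB Add2=7  regs: r0:-2,r1:Mul1,r2:5,r3:Add1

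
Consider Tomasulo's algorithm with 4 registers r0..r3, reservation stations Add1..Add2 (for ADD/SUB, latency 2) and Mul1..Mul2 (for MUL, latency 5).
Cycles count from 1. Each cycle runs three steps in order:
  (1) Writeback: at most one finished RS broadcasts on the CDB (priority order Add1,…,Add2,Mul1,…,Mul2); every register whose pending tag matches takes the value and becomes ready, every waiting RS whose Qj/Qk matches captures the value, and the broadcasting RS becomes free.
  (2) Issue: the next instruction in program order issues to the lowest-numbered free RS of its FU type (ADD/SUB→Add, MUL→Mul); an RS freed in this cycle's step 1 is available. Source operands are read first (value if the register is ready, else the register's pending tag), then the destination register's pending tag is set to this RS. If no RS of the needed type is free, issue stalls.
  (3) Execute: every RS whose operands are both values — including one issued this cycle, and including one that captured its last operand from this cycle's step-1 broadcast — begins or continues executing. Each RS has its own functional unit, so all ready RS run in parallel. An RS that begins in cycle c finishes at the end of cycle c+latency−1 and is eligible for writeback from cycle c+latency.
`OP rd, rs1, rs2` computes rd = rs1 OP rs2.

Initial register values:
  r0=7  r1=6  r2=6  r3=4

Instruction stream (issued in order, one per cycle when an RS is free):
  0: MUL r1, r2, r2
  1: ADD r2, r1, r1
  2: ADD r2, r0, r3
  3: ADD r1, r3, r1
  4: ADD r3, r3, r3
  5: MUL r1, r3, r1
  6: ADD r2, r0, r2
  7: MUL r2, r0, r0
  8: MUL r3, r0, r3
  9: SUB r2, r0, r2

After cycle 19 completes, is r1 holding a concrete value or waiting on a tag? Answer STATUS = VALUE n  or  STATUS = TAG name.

cycle 1: issue MUL r1<-Mul1 // r0:7,r1:Mul1,r2:6,r3:4
cycle 2: issue ADD r2<-Add1 // r0:7,r1:Mul1,r2:Add1,r3:4
cycle 3: issue ADD r2<-Add2 // r0:7,r1:Mul1,r2:Add2,r3:4
cycle 4: stall // r0:7,r1:Mul1,r2:Add2,r3:4
cycle 5: CDB Add2=11; issue ADD r1<-Add2 // r0:7,r1:Add2,r2:11,r3:4
cycle 6: CDB Mul1=36; stall // r0:7,r1:Add2,r2:11,r3:4
cycle 7: stall // r0:7,r1:Add2,r2:11,r3:4
cycle 8: CDB Add1=72; issue ADD r3<-Add1 // r0:7,r1:Add2,r2:11,r3:Add1
cycle 9: CDB Add2=40; issue MUL r1<-Mul1 // r0:7,r1:Mul1,r2:11,r3:Add1
cycle 10: CDB Add1=8; issue ADD r2<-Add1 // r0:7,r1:Mul1,r2:Add1,r3:8
cycle 11: issue MUL r2<-Mul2 // r0:7,r1:Mul1,r2:Mul2,r3:8
cycle 12: CDB Add1=18; stall // r0:7,r1:Mul1,r2:Mul2,r3:8
cycle 13: stall // r0:7,r1:Mul1,r2:Mul2,r3:8
cycle 14: stall // r0:7,r1:Mul1,r2:Mul2,r3:8
cycle 15: CDB Mul1=320; issue MUL r3<-Mul1 // r0:7,r1:320,r2:Mul2,r3:Mul1
cycle 16: CDB Mul2=49; issue SUB r2<-Add1 // r0:7,r1:320,r2:Add1,r3:Mul1
cycle 17: - // r0:7,r1:320,r2:Add1,r3:Mul1
cycle 18: CDB Add1=-42 // r0:7,r1:320,r2:-42,r3:Mul1
cycle 19: - // r0:7,r1:320,r2:-42,r3:Mul1

STATUS = VALUE 320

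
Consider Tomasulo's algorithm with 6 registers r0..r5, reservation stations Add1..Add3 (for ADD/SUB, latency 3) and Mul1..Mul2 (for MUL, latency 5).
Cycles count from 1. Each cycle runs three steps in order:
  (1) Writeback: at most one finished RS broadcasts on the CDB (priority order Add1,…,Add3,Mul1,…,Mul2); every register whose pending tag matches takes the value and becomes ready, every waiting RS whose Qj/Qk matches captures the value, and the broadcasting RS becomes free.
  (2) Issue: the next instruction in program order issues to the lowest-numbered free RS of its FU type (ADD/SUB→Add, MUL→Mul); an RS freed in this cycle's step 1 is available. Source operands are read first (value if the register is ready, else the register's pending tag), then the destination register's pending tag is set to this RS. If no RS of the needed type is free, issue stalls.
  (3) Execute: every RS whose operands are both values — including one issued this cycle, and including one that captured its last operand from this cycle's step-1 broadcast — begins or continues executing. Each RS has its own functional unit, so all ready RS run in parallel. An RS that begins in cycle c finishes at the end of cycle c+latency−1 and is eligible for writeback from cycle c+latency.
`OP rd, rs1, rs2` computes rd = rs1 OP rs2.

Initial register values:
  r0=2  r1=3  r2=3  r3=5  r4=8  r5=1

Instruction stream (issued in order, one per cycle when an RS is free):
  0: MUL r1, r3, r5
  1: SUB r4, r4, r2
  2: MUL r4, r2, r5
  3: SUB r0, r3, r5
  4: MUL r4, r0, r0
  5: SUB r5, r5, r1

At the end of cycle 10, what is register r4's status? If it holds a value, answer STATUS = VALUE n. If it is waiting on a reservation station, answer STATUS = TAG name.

STATUS = TAG Mul1

cycle 1: issue MUL r1<-Mul1 // r0:2,r1:Mul1,r2:3,r3:5,r4:8,r5:1
cycle 2: issue SUB r4<-Add1 // r0:2,r1:Mul1,r2:3,r3:5,r4:Add1,r5:1
cycle 3: issue MUL r4<-Mul2 // r0:2,r1:Mul1,r2:3,r3:5,r4:Mul2,r5:1
cycle 4: issue SUB r0<-Add2 // r0:Add2,r1:Mul1,r2:3,r3:5,r4:Mul2,r5:1
cycle 5: CDB Add1=5; stall // r0:Add2,r1:Mul1,r2:3,r3:5,r4:Mul2,r5:1
cycle 6: CDB Mul1=5; issue MUL r4<-Mul1 // r0:Add2,r1:5,r2:3,r3:5,r4:Mul1,r5:1
cycle 7: CDB Add2=4; issue SUB r5<-Add1 // r0:4,r1:5,r2:3,r3:5,r4:Mul1,r5:Add1
cycle 8: CDB Mul2=3 // r0:4,r1:5,r2:3,r3:5,r4:Mul1,r5:Add1
cycle 9: - // r0:4,r1:5,r2:3,r3:5,r4:Mul1,r5:Add1
cycle 10: CDB Add1=-4 // r0:4,r1:5,r2:3,r3:5,r4:Mul1,r5:-4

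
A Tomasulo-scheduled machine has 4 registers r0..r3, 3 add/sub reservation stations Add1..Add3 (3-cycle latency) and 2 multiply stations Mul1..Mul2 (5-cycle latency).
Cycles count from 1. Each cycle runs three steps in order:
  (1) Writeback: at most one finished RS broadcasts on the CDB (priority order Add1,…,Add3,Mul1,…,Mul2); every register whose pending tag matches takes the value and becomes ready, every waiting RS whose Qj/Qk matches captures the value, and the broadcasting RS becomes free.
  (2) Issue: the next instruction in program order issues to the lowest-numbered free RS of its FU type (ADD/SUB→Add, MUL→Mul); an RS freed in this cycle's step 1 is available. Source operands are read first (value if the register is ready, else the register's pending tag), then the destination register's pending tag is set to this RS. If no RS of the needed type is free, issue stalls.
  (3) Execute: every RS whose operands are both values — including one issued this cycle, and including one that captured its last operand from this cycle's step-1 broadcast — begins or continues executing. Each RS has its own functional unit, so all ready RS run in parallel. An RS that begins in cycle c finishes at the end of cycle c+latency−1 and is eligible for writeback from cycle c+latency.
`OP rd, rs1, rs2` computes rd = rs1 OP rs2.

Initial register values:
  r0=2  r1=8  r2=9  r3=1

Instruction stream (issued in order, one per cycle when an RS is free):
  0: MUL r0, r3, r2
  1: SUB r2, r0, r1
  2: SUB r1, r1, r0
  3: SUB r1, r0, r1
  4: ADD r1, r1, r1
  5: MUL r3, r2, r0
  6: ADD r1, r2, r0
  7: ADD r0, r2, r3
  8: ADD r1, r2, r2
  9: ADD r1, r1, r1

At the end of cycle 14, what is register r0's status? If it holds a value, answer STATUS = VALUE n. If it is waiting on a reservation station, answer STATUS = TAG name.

  c1: issue MUL r0<-Mul1  regs: r0:Mul1,r1:8,r2:9,r3:1
  c2: issue SUB r2<-Add1  regs: r0:Mul1,r1:8,r2:Add1,r3:1
  c3: issue SUB r1<-Add2  regs: r0:Mul1,r1:Add2,r2:Add1,r3:1
  c4: issue SUB r1<-Add3  regs: r0:Mul1,r1:Add3,r2:Add1,r3:1
  c5: stall  regs: r0:Mul1,r1:Add3,r2:Add1,r3:1
  c6: CDB Mul1=9; stall  regs: r0:9,r1:Add3,r2:Add1,r3:1
  c7: stall  regs: r0:9,r1:Add3,r2:Add1,r3:1
  c8: stall  regs: r0:9,r1:Add3,r2:Add1,r3:1
  c9: CDB Add1=1; issue ADD r1<-Add1  regs: r0:9,r1:Add1,r2:1,r3:1
  c10: CDB Add2=-1; issue MUL r3<-Mul1  regs: r0:9,r1:Add1,r2:1,r3:Mul1
  c11: issue ADD r1<-Add2  regs: r0:9,r1:Add2,r2:1,r3:Mul1
  c12: stall  regs: r0:9,r1:Add2,r2:1,r3:Mul1
  c13: CDB Add3=10; issue ADD r0<-Add3  regs: r0:Add3,r1:Add2,r2:1,r3:Mul1
  c14: CDB Add2=10; issue ADD r1<-Add2  regs: r0:Add3,r1:Add2,r2:1,r3:Mul1

STATUS = TAG Add3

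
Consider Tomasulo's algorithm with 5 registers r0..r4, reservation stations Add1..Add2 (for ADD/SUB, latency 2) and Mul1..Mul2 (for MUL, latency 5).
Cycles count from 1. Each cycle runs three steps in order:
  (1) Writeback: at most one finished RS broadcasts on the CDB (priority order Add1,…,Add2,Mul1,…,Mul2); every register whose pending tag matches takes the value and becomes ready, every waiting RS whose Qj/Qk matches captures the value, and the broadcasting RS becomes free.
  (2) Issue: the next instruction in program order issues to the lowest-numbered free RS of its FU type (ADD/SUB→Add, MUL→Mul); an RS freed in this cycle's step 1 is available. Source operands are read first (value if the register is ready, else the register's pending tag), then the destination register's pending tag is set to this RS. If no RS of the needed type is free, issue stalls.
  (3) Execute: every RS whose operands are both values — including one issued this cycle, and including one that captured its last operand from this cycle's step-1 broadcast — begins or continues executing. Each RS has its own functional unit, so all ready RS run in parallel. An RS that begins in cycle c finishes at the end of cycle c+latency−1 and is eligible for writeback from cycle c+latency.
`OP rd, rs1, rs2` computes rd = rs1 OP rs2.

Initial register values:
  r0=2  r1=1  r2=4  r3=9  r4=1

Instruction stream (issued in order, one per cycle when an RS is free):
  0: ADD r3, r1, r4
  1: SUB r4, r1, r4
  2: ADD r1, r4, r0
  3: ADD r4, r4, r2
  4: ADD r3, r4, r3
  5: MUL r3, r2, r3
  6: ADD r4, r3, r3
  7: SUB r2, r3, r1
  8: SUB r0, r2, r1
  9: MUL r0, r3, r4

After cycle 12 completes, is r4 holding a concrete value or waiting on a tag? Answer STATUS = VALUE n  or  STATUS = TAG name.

cycle 1: issue ADD r3<-Add1 // r0:2,r1:1,r2:4,r3:Add1,r4:1
cycle 2: issue SUB r4<-Add2 // r0:2,r1:1,r2:4,r3:Add1,r4:Add2
cycle 3: CDB Add1=2; issue ADD r1<-Add1 // r0:2,r1:Add1,r2:4,r3:2,r4:Add2
cycle 4: CDB Add2=0; issue ADD r4<-Add2 // r0:2,r1:Add1,r2:4,r3:2,r4:Add2
cycle 5: stall // r0:2,r1:Add1,r2:4,r3:2,r4:Add2
cycle 6: CDB Add1=2; issue ADD r3<-Add1 // r0:2,r1:2,r2:4,r3:Add1,r4:Add2
cycle 7: CDB Add2=4; issue MUL r3<-Mul1 // r0:2,r1:2,r2:4,r3:Mul1,r4:4
cycle 8: issue ADD r4<-Add2 // r0:2,r1:2,r2:4,r3:Mul1,r4:Add2
cycle 9: CDB Add1=6; issue SUB r2<-Add1 // r0:2,r1:2,r2:Add1,r3:Mul1,r4:Add2
cycle 10: stall // r0:2,r1:2,r2:Add1,r3:Mul1,r4:Add2
cycle 11: stall // r0:2,r1:2,r2:Add1,r3:Mul1,r4:Add2
cycle 12: stall // r0:2,r1:2,r2:Add1,r3:Mul1,r4:Add2

STATUS = TAG Add2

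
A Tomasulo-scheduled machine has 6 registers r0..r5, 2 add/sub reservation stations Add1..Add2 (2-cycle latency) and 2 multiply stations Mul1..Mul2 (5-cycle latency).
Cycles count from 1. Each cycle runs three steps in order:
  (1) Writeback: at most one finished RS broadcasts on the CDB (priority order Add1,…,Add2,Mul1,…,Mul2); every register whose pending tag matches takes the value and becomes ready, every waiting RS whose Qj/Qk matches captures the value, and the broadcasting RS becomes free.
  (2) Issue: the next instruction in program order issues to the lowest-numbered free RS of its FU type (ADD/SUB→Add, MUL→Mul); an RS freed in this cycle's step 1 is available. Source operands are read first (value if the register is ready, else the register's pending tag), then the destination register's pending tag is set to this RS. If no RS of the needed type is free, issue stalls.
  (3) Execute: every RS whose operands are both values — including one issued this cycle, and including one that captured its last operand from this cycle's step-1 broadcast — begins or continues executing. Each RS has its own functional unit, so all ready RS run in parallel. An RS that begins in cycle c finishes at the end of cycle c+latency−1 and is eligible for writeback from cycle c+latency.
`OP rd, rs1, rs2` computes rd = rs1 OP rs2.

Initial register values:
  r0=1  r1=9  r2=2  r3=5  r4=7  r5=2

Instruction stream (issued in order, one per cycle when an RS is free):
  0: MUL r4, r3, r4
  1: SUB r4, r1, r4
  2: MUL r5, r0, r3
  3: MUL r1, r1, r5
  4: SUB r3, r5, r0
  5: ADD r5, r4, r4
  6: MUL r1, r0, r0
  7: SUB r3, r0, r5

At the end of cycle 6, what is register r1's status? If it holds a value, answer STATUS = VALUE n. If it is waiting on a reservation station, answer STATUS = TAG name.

  c1: issue MUL r4<-Mul1  regs: r0:1,r1:9,r2:2,r3:5,r4:Mul1,r5:2
  c2: issue SUB r4<-Add1  regs: r0:1,r1:9,r2:2,r3:5,r4:Add1,r5:2
  c3: issue MUL r5<-Mul2  regs: r0:1,r1:9,r2:2,r3:5,r4:Add1,r5:Mul2
  c4: stall  regs: r0:1,r1:9,r2:2,r3:5,r4:Add1,r5:Mul2
  c5: stall  regs: r0:1,r1:9,r2:2,r3:5,r4:Add1,r5:Mul2
  c6: CDB Mul1=35; issue MUL r1<-Mul1  regs: r0:1,r1:Mul1,r2:2,r3:5,r4:Add1,r5:Mul2

STATUS = TAG Mul1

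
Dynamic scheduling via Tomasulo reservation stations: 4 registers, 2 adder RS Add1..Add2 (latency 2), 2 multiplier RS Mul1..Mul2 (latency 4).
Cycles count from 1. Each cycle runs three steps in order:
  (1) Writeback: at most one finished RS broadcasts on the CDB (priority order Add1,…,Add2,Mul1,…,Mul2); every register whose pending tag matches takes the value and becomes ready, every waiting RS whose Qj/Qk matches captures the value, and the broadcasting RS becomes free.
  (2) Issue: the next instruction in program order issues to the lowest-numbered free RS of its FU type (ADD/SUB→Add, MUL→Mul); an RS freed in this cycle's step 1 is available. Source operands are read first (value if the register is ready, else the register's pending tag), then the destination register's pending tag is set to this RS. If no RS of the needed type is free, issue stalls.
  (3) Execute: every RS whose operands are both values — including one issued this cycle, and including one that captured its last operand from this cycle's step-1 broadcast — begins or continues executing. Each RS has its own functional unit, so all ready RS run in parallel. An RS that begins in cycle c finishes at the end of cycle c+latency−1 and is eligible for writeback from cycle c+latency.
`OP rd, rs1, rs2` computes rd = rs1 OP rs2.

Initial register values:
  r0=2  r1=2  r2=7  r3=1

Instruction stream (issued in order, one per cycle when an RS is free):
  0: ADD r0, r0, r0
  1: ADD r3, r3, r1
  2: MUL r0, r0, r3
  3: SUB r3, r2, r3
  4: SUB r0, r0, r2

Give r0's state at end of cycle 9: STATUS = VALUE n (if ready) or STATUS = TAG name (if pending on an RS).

  c1: issue ADD r0<-Add1  regs: r0:Add1,r1:2,r2:7,r3:1
  c2: issue ADD r3<-Add2  regs: r0:Add1,r1:2,r2:7,r3:Add2
  c3: CDB Add1=4; issue MUL r0<-Mul1  regs: r0:Mul1,r1:2,r2:7,r3:Add2
  c4: CDB Add2=3; issue SUB r3<-Add1  regs: r0:Mul1,r1:2,r2:7,r3:Add1
  c5: issue SUB r0<-Add2  regs: r0:Add2,r1:2,r2:7,r3:Add1
  c6: CDB Add1=4  regs: r0:Add2,r1:2,r2:7,r3:4
  c7: -  regs: r0:Add2,r1:2,r2:7,r3:4
  c8: CDB Mul1=12  regs: r0:Add2,r1:2,r2:7,r3:4
  c9: -  regs: r0:Add2,r1:2,r2:7,r3:4

STATUS = TAG Add2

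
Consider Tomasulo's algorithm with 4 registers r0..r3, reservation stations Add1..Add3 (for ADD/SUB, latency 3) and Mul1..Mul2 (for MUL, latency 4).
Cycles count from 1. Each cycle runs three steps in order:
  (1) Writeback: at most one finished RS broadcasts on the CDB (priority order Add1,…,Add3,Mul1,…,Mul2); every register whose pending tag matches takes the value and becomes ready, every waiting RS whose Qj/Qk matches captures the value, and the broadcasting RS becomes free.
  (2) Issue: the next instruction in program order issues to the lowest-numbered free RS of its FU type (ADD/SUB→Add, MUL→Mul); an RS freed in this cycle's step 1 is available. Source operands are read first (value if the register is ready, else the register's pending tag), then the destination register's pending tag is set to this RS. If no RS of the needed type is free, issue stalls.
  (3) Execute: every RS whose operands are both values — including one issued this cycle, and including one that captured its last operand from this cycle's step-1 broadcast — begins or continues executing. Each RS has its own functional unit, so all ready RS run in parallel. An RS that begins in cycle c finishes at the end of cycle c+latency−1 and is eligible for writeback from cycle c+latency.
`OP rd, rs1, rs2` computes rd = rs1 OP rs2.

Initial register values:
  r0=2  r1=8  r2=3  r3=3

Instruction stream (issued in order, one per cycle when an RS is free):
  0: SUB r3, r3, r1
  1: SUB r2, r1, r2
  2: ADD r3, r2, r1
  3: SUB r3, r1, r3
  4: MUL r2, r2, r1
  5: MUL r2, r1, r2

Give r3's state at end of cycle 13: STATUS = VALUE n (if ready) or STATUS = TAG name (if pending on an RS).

STATUS = VALUE -5

cycle 1: issue SUB r3<-Add1 // r0:2,r1:8,r2:3,r3:Add1
cycle 2: issue SUB r2<-Add2 // r0:2,r1:8,r2:Add2,r3:Add1
cycle 3: issue ADD r3<-Add3 // r0:2,r1:8,r2:Add2,r3:Add3
cycle 4: CDB Add1=-5; issue SUB r3<-Add1 // r0:2,r1:8,r2:Add2,r3:Add1
cycle 5: CDB Add2=5; issue MUL r2<-Mul1 // r0:2,r1:8,r2:Mul1,r3:Add1
cycle 6: issue MUL r2<-Mul2 // r0:2,r1:8,r2:Mul2,r3:Add1
cycle 7: - // r0:2,r1:8,r2:Mul2,r3:Add1
cycle 8: CDB Add3=13 // r0:2,r1:8,r2:Mul2,r3:Add1
cycle 9: CDB Mul1=40 // r0:2,r1:8,r2:Mul2,r3:Add1
cycle 10: - // r0:2,r1:8,r2:Mul2,r3:Add1
cycle 11: CDB Add1=-5 // r0:2,r1:8,r2:Mul2,r3:-5
cycle 12: - // r0:2,r1:8,r2:Mul2,r3:-5
cycle 13: CDB Mul2=320 // r0:2,r1:8,r2:320,r3:-5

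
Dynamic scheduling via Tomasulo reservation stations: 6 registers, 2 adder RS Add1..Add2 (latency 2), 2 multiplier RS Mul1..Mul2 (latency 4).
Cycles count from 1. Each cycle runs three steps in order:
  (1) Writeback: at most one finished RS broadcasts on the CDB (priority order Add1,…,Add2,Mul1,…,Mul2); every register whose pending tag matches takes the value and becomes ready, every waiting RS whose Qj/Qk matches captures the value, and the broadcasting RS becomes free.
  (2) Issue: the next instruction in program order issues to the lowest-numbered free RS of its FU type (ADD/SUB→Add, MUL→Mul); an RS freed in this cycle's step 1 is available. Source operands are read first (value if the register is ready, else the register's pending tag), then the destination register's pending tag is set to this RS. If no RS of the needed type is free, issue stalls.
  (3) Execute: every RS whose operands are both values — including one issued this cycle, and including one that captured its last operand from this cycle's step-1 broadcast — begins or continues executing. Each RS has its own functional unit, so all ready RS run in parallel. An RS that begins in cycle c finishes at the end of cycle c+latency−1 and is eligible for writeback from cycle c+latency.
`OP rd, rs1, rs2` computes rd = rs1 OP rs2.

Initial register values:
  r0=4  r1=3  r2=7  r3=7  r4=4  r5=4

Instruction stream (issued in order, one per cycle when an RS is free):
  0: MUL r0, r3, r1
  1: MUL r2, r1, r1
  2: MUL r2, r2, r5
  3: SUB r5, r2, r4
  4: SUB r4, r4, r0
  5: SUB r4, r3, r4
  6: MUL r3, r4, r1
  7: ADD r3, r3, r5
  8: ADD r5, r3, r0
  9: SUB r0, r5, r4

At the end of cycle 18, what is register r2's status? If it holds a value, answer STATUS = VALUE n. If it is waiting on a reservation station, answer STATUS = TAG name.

STATUS = VALUE 36

cycle 1: issue MUL r0<-Mul1 // r0:Mul1,r1:3,r2:7,r3:7,r4:4,r5:4
cycle 2: issue MUL r2<-Mul2 // r0:Mul1,r1:3,r2:Mul2,r3:7,r4:4,r5:4
cycle 3: stall // r0:Mul1,r1:3,r2:Mul2,r3:7,r4:4,r5:4
cycle 4: stall // r0:Mul1,r1:3,r2:Mul2,r3:7,r4:4,r5:4
cycle 5: CDB Mul1=21; issue MUL r2<-Mul1 // r0:21,r1:3,r2:Mul1,r3:7,r4:4,r5:4
cycle 6: CDB Mul2=9; issue SUB r5<-Add1 // r0:21,r1:3,r2:Mul1,r3:7,r4:4,r5:Add1
cycle 7: issue SUB r4<-Add2 // r0:21,r1:3,r2:Mul1,r3:7,r4:Add2,r5:Add1
cycle 8: stall // r0:21,r1:3,r2:Mul1,r3:7,r4:Add2,r5:Add1
cycle 9: CDB Add2=-17; issue SUB r4<-Add2 // r0:21,r1:3,r2:Mul1,r3:7,r4:Add2,r5:Add1
cycle 10: CDB Mul1=36; issue MUL r3<-Mul1 // r0:21,r1:3,r2:36,r3:Mul1,r4:Add2,r5:Add1
cycle 11: CDB Add2=24; issue ADD r3<-Add2 // r0:21,r1:3,r2:36,r3:Add2,r4:24,r5:Add1
cycle 12: CDB Add1=32; issue ADD r5<-Add1 // r0:21,r1:3,r2:36,r3:Add2,r4:24,r5:Add1
cycle 13: stall // r0:21,r1:3,r2:36,r3:Add2,r4:24,r5:Add1
cycle 14: stall // r0:21,r1:3,r2:36,r3:Add2,r4:24,r5:Add1
cycle 15: CDB Mul1=72; stall // r0:21,r1:3,r2:36,r3:Add2,r4:24,r5:Add1
cycle 16: stall // r0:21,r1:3,r2:36,r3:Add2,r4:24,r5:Add1
cycle 17: CDB Add2=104; issue SUB r0<-Add2 // r0:Add2,r1:3,r2:36,r3:104,r4:24,r5:Add1
cycle 18: - // r0:Add2,r1:3,r2:36,r3:104,r4:24,r5:Add1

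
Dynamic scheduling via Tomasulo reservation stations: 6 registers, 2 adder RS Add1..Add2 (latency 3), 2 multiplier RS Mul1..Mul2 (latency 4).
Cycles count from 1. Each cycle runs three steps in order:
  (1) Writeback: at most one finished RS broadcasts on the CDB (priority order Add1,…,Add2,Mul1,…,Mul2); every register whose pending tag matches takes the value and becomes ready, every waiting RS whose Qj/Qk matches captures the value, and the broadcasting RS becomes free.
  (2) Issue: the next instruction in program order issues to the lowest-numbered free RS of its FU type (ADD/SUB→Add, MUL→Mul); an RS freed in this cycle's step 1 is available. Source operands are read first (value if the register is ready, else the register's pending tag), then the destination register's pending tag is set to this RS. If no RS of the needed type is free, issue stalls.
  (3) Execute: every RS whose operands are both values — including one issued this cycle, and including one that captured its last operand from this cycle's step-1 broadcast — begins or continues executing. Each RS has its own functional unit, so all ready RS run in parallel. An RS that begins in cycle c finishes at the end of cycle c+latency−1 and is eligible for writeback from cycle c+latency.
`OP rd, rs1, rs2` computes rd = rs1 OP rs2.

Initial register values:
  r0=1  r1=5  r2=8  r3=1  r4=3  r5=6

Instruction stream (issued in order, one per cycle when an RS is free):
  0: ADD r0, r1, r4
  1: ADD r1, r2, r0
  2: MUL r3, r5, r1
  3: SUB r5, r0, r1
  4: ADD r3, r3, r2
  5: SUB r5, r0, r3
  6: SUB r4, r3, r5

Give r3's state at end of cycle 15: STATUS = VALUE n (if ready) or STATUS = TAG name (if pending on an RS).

cycle 1: issue ADD r0<-Add1 // r0:Add1,r1:5,r2:8,r3:1,r4:3,r5:6
cycle 2: issue ADD r1<-Add2 // r0:Add1,r1:Add2,r2:8,r3:1,r4:3,r5:6
cycle 3: issue MUL r3<-Mul1 // r0:Add1,r1:Add2,r2:8,r3:Mul1,r4:3,r5:6
cycle 4: CDB Add1=8; issue SUB r5<-Add1 // r0:8,r1:Add2,r2:8,r3:Mul1,r4:3,r5:Add1
cycle 5: stall // r0:8,r1:Add2,r2:8,r3:Mul1,r4:3,r5:Add1
cycle 6: stall // r0:8,r1:Add2,r2:8,r3:Mul1,r4:3,r5:Add1
cycle 7: CDB Add2=16; issue ADD r3<-Add2 // r0:8,r1:16,r2:8,r3:Add2,r4:3,r5:Add1
cycle 8: stall // r0:8,r1:16,r2:8,r3:Add2,r4:3,r5:Add1
cycle 9: stall // r0:8,r1:16,r2:8,r3:Add2,r4:3,r5:Add1
cycle 10: CDB Add1=-8; issue SUB r5<-Add1 // r0:8,r1:16,r2:8,r3:Add2,r4:3,r5:Add1
cycle 11: CDB Mul1=96; stall // r0:8,r1:16,r2:8,r3:Add2,r4:3,r5:Add1
cycle 12: stall // r0:8,r1:16,r2:8,r3:Add2,r4:3,r5:Add1
cycle 13: stall // r0:8,r1:16,r2:8,r3:Add2,r4:3,r5:Add1
cycle 14: CDB Add2=104; issue SUB r4<-Add2 // r0:8,r1:16,r2:8,r3:104,r4:Add2,r5:Add1
cycle 15: - // r0:8,r1:16,r2:8,r3:104,r4:Add2,r5:Add1

STATUS = VALUE 104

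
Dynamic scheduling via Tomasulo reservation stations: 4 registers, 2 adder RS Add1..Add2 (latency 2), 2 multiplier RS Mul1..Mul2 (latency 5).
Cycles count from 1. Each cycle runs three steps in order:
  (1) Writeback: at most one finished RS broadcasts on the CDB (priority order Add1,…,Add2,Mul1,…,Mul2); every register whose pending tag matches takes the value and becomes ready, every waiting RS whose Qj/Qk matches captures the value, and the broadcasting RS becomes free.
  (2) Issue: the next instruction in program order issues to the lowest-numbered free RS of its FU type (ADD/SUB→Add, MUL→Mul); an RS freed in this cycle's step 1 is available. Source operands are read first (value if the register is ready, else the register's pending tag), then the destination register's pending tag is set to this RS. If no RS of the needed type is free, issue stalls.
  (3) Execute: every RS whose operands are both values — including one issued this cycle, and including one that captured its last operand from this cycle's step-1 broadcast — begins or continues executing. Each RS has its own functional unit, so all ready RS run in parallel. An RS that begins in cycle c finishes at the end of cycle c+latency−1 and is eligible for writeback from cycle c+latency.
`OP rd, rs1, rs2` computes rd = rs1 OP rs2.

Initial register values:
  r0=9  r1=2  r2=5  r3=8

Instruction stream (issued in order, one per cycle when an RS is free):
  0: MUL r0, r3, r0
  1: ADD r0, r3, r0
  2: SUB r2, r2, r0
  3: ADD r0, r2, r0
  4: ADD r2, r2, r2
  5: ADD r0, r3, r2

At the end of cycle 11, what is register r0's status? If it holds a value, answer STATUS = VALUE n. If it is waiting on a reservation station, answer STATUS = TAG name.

cycle 1: issue MUL r0<-Mul1 // r0:Mul1,r1:2,r2:5,r3:8
cycle 2: issue ADD r0<-Add1 // r0:Add1,r1:2,r2:5,r3:8
cycle 3: issue SUB r2<-Add2 // r0:Add1,r1:2,r2:Add2,r3:8
cycle 4: stall // r0:Add1,r1:2,r2:Add2,r3:8
cycle 5: stall // r0:Add1,r1:2,r2:Add2,r3:8
cycle 6: CDB Mul1=72; stall // r0:Add1,r1:2,r2:Add2,r3:8
cycle 7: stall // r0:Add1,r1:2,r2:Add2,r3:8
cycle 8: CDB Add1=80; issue ADD r0<-Add1 // r0:Add1,r1:2,r2:Add2,r3:8
cycle 9: stall // r0:Add1,r1:2,r2:Add2,r3:8
cycle 10: CDB Add2=-75; issue ADD r2<-Add2 // r0:Add1,r1:2,r2:Add2,r3:8
cycle 11: stall // r0:Add1,r1:2,r2:Add2,r3:8

STATUS = TAG Add1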